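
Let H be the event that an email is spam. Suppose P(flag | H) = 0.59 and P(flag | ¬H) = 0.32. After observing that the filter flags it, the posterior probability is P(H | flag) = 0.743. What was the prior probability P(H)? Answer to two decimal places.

P(H) = 0.61

Bayes' rule in odds form gives O(H|E) = O(H)·[P(E|H)/P(E|¬H)], hence O(H) = O(H|E)/LR.
Posterior odds = 0.743/(1−0.743) = 2.8911. LR = 0.59/0.32 = 1.8437.
Prior odds = 2.8911/1.8437 = 1.5681, so P(H) = 1.5681/(1+1.5681) ≈ 0.61.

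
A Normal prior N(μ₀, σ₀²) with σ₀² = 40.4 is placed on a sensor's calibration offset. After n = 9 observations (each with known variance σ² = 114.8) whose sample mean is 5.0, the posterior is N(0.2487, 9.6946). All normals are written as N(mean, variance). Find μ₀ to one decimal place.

With known observation variance, the Normal–Normal posterior has precision τ_n = τ₀ + n/σ² and mean μ_n = (τ₀μ₀ + (n/σ²)x̄)/τ_n.
Here τ₀ = 1/40.4 = 0.024752 and τ_data = 9/114.8 = 0.078397, so τ_n = 0.103149.
Rearranging for μ₀: μ₀ = (μ_n·τ_n − τ_data·x̄)/τ₀ = (0.2487·0.103149 − 0.078397·5.0) / 0.024752 = -0.366332/0.024752 ≈ -14.8.

μ₀ = -14.8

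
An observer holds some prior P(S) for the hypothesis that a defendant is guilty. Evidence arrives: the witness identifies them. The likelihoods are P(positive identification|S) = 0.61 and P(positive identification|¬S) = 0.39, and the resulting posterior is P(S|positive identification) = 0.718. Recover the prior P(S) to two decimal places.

In odds form, posterior odds = prior odds × likelihood ratio, so prior odds = posterior odds ÷ LR.
Posterior odds = 0.718/(1−0.718) = 2.5461. LR = 0.61/0.39 = 1.5641.
Prior odds = 2.5461/1.5641 = 1.6278, so P(S) = 1.6278/(1+1.6278) ≈ 0.62.

P(S) = 0.62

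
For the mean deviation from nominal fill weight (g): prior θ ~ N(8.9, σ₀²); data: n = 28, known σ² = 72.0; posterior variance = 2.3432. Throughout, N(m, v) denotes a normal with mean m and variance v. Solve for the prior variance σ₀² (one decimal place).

σ₀² = 26.4

For the Normal–Normal model with known σ², precisions add: τ_n = τ₀ + n/σ².
So 1/σ₀² = 1/2.3432 − 28/72.0 = 0.426767 − 0.388889 = 0.037878.
Hence σ₀² = 1/0.037878 ≈ 26.4.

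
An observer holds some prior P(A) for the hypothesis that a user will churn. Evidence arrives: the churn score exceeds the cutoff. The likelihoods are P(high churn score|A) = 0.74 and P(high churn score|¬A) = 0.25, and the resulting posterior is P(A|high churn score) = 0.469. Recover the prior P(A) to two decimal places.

P(A) = 0.23

Bayes' rule in odds form gives O(A|E) = O(A)·[P(E|A)/P(E|¬A)], hence O(A) = O(A|E)/LR.
Posterior odds = 0.469/(1−0.469) = 0.8832. LR = 0.74/0.25 = 2.9600.
Prior odds = 0.8832/2.9600 = 0.2984, so P(A) = 0.2984/(1+0.2984) ≈ 0.23.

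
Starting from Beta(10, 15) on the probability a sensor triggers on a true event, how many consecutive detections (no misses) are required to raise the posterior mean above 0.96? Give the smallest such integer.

k = 351

After k detections and 0 misses the posterior is Beta(10+k, 15), with mean (10+k)/(10+15+k).
Set (10+k)/(25+k) > 0.96 and solve: k > (0.96·25 − 10)/(1 − 0.96) = 350.000.
The smallest integer exceeding 350.000 is 351, and checking k=351: (361)/(376) = 0.9601 > 0.96.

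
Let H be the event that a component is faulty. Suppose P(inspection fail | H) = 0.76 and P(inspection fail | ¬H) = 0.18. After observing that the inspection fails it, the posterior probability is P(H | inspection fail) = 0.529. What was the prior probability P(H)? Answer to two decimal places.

P(H) = 0.21

In odds form, posterior odds = prior odds × likelihood ratio, so prior odds = posterior odds ÷ LR.
Posterior odds = 0.529/(1−0.529) = 1.1231. LR = 0.76/0.18 = 4.2222.
Prior odds = 1.1231/4.2222 = 0.2660, so P(H) = 0.2660/(1+0.2660) ≈ 0.21.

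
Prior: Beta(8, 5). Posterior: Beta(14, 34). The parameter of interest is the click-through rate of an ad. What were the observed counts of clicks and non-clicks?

A Beta(a, b) prior with s successes and f failures in binomial data gives a Beta(a+s, b+f) posterior.
So s = 14 − 8 = 6 and f = 34 − 5 = 29.

6 clicks and 29 non-clicks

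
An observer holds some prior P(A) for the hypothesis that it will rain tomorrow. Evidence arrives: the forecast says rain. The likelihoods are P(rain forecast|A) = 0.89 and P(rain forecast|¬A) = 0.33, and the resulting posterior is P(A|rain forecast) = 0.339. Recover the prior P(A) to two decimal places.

P(A) = 0.16

In odds form, posterior odds = prior odds × likelihood ratio, so prior odds = posterior odds ÷ LR.
Posterior odds = 0.339/(1−0.339) = 0.5129. LR = 0.89/0.33 = 2.6970.
Prior odds = 0.5129/2.6970 = 0.1902, so P(A) = 0.1902/(1+0.1902) ≈ 0.16.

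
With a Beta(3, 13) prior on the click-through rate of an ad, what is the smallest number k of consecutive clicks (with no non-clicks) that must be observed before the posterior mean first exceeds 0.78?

k = 44

After k clicks and 0 non-clicks the posterior is Beta(3+k, 13), with mean (3+k)/(3+13+k).
Set (3+k)/(16+k) > 0.78 and solve: k > (0.78·16 − 3)/(1 − 0.78) = 43.091.
The smallest integer exceeding 43.091 is 44, and checking k=44: (47)/(60) = 0.7833 > 0.78.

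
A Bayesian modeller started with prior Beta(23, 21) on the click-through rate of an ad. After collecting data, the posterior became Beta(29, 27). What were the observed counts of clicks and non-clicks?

A Beta(a, b) prior with s successes and f failures in binomial data gives a Beta(a+s, b+f) posterior.
Match parameters: s=29−23=6, f=27−21=6.

6 clicks and 6 non-clicks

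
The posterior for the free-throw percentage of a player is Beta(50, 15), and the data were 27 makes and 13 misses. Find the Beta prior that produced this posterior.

Beta(23, 2)

A Beta(a, b) prior with s successes and f failures in binomial data gives a Beta(a+s, b+f) posterior.
Subtract the data counts: 50−27=23, 15−13=2.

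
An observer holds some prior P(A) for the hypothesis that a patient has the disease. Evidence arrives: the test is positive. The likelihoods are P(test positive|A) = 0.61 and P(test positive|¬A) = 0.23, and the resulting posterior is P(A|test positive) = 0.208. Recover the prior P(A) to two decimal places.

P(A) = 0.09

Bayes' rule in odds form gives O(A|E) = O(A)·[P(E|A)/P(E|¬A)], hence O(A) = O(A|E)/LR.
Posterior odds = 0.208/(1−0.208) = 0.2626. LR = 0.61/0.23 = 2.6522.
Prior odds = 0.2626/2.6522 = 0.0990, so P(A) = 0.0990/(1+0.0990) ≈ 0.09.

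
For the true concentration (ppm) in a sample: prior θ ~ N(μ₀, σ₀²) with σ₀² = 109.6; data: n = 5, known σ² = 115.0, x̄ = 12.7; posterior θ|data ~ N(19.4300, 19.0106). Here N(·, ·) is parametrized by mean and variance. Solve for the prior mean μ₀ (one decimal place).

With known observation variance, the Normal–Normal posterior has precision τ_n = τ₀ + n/σ² and mean μ_n = (τ₀μ₀ + (n/σ²)x̄)/τ_n.
Here τ₀ = 1/109.6 = 0.009124 and τ_data = 5/115.0 = 0.043478, so τ_n = 0.052602.
Rearranging for μ₀: μ₀ = (μ_n·τ_n − τ_data·x̄)/τ₀ = (19.4300·0.052602 − 0.043478·12.7) / 0.009124 = 0.469886/0.009124 ≈ 51.5.

μ₀ = 51.5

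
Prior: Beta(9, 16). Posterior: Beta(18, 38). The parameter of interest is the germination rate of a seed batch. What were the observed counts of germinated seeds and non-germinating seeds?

Beta is conjugate to the binomial likelihood: posterior = Beta(α+s, β+f).
Match parameters: s=18−9=9, f=38−16=22.

9 germinated seeds and 22 non-germinating seeds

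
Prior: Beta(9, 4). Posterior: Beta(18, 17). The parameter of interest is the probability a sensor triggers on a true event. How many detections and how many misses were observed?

Beta is conjugate to the binomial likelihood: posterior = Beta(α+s, β+f).
Match parameters: s=18−9=9, f=17−4=13.

9 detections and 13 misses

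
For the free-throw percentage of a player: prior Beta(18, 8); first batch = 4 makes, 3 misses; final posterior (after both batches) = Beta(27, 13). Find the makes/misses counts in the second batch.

Because Beta–binomial updating is additive in the counts, the combined data contributed (α_post−α_prior, β_post−β_prior) successes and failures.
Total across both batches: 27−18=9 makes, 13−8=5 misses.
Subtract the first batch: 9−4=5 makes and 5−3=2 misses.

5 makes and 2 misses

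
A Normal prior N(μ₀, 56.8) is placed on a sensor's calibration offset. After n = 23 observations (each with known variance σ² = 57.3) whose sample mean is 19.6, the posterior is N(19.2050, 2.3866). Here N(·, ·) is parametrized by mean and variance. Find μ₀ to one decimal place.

The posterior mean is a precision-weighted average: μ_n = (τ₀μ₀ + τ_data·x̄)/(τ₀+τ_data), with τ₀=1/σ₀² and τ_data=n/σ².
Here τ₀ = 1/56.8 = 0.017606 and τ_data = 23/57.3 = 0.401396, so τ_n = 0.419002.
Rearranging for μ₀: μ₀ = (μ_n·τ_n − τ_data·x̄)/τ₀ = (19.2050·0.419002 − 0.401396·19.6) / 0.017606 = 0.179572/0.017606 ≈ 10.2.

μ₀ = 10.2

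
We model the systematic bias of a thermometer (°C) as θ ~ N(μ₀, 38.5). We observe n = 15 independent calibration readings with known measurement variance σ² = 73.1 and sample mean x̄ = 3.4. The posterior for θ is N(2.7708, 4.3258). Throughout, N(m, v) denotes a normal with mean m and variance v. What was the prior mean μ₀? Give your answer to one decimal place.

The posterior mean is a precision-weighted average: μ_n = (τ₀μ₀ + τ_data·x̄)/(τ₀+τ_data), with τ₀=1/σ₀² and τ_data=n/σ².
Here τ₀ = 1/38.5 = 0.025974 and τ_data = 15/73.1 = 0.205198, so τ_n = 0.231172.
Rearranging for μ₀: μ₀ = (μ_n·τ_n − τ_data·x̄)/τ₀ = (2.7708·0.231172 − 0.205198·3.4) / 0.025974 = -0.057142/0.025974 ≈ -2.2.

μ₀ = -2.2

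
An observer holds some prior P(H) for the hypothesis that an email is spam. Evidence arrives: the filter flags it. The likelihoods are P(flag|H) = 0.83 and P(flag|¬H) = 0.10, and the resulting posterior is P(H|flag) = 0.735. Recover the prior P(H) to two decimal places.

Bayes' rule in odds form gives O(H|E) = O(H)·[P(E|H)/P(E|¬H)], hence O(H) = O(H|E)/LR.
Posterior odds = 0.735/(1−0.735) = 2.7736. LR = 0.83/0.10 = 8.3000.
Prior odds = 2.7736/8.3000 = 0.3342, so P(H) = 0.3342/(1+0.3342) ≈ 0.25.

P(H) = 0.25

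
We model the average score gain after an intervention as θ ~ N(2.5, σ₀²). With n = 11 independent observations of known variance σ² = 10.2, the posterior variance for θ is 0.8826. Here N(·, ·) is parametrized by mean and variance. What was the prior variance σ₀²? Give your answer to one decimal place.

Posterior precision equals prior precision plus data precision: 1/σ_n² = 1/σ₀² + n/σ².
So 1/σ₀² = 1/0.8826 − 11/10.2 = 1.133016 − 1.078431 = 0.054585.
Hence σ₀² = 1/0.054585 ≈ 18.3.

σ₀² = 18.3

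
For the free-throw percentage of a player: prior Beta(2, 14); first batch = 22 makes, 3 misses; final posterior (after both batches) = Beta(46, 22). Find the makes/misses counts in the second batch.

Because Beta–binomial updating is additive in the counts, the combined data contributed (α_post−α_prior, β_post−β_prior) successes and failures.
Total across both batches: 46−2=44 makes, 22−14=8 misses.
Subtract the first batch: 44−22=22 makes and 8−3=5 misses.

22 makes and 5 misses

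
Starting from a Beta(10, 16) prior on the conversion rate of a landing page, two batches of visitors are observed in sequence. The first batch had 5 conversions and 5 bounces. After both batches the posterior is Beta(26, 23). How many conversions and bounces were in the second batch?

11 conversions and 2 bounces

Because Beta–binomial updating is additive in the counts, the combined data contributed (α_post−α_prior, β_post−β_prior) successes and failures.
Total across both batches: 26−10=16 conversions, 23−16=7 bounces.
Subtract the first batch: 16−5=11 conversions and 7−5=2 bounces.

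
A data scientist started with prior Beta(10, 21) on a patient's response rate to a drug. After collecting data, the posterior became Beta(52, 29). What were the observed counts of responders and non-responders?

42 responders and 8 non-responders

Beta is conjugate to the binomial likelihood: posterior = Beta(α+s, β+f).
Match parameters: s=52−10=42, f=29−21=8.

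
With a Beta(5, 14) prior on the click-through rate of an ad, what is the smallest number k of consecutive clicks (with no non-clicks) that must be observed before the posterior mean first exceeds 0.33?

k = 2

After k clicks and 0 non-clicks the posterior is Beta(5+k, 14), with mean (5+k)/(5+14+k).
Set (5+k)/(19+k) > 0.33 and solve: k > (0.33·19 − 5)/(1 − 0.33) = 1.896.
The smallest integer exceeding 1.896 is 2.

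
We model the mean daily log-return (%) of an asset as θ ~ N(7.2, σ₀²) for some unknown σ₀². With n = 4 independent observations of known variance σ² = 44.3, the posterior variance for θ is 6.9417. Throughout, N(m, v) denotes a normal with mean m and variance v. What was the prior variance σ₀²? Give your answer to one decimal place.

For the Normal–Normal model with known σ², precisions add: τ_n = τ₀ + n/σ².
So 1/σ₀² = 1/6.9417 − 4/44.3 = 0.144057 − 0.090293 = 0.053764.
Hence σ₀² = 1/0.053764 ≈ 18.6.

σ₀² = 18.6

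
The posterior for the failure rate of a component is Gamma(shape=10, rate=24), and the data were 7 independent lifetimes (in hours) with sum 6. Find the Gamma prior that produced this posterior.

Gamma(shape=3, rate=18)

For an exponential likelihood with a Gamma(α, β) prior on the rate, n observations with total T give posterior Gamma(α+n, β+T).
So α = 10 − 7 = 3 and β = 24 − 6 = 18.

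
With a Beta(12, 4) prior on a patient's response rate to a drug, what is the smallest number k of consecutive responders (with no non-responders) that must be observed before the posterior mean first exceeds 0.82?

k = 7

After k responders and 0 non-responders the posterior is Beta(12+k, 4), with mean (12+k)/(12+4+k).
Set (12+k)/(16+k) > 0.82 and solve: k > (0.82·16 − 12)/(1 − 0.82) = 6.222.
The smallest integer exceeding 6.222 is 7, and checking k=7: (19)/(23) = 0.8261 > 0.82.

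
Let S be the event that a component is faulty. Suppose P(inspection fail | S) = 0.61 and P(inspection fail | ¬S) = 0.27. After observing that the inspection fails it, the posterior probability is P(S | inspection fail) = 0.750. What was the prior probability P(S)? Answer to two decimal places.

P(S) = 0.57

Bayes' rule in odds form gives O(S|E) = O(S)·[P(E|S)/P(E|¬S)], hence O(S) = O(S|E)/LR.
Posterior odds = 0.750/(1−0.750) = 3.0000. LR = 0.61/0.27 = 2.2593.
Prior odds = 3.0000/2.2593 = 1.3278, so P(S) = 1.3278/(1+1.3278) ≈ 0.57.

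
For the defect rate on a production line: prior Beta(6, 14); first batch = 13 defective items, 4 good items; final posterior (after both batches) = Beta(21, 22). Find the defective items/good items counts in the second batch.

Sequential conjugate updates are equivalent to a single update on the pooled data, so total successes = posterior α − prior α and total failures = posterior β − prior β.
Total across both batches: 21−6=15 defective items, 22−14=8 good items.
Subtract the first batch: 15−13=2 defective items and 8−4=4 good items.

2 defective items and 4 good items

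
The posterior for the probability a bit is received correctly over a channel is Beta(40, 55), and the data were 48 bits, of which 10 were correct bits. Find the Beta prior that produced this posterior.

Beta(30, 17)

Under Beta–binomial conjugacy the posterior parameters are (a+s, b+f).
So a = 40 − 10 = 30 and b = 55 − 38 = 17.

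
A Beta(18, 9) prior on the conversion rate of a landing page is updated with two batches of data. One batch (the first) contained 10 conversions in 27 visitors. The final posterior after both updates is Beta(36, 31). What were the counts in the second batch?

8 conversions and 5 bounces

Because Beta–binomial updating is additive in the counts, the combined data contributed (α_post−α_prior, β_post−β_prior) successes and failures.
Total across both batches: 36−18=18 conversions, 31−9=22 bounces.
Subtract the first batch: 18−10=8 conversions and 22−17=5 bounces.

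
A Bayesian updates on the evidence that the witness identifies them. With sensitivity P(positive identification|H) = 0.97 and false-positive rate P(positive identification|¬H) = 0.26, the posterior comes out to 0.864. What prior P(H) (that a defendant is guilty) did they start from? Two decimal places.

Bayes' rule in odds form gives O(H|E) = O(H)·[P(E|H)/P(E|¬H)], hence O(H) = O(H|E)/LR.
Posterior odds = 0.864/(1−0.864) = 6.3529. LR = 0.97/0.26 = 3.7308.
Prior odds = 6.3529/3.7308 = 1.7028, so P(H) = 1.7028/(1+1.7028) ≈ 0.63.

P(H) = 0.63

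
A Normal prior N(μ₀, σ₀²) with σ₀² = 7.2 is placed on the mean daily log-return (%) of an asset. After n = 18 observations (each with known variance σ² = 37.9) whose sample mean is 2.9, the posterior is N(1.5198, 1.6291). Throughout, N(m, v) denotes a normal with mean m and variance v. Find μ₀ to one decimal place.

The posterior mean is a precision-weighted average: μ_n = (τ₀μ₀ + τ_data·x̄)/(τ₀+τ_data), with τ₀=1/σ₀² and τ_data=n/σ².
Here τ₀ = 1/7.2 = 0.138889 and τ_data = 18/37.9 = 0.474934, so τ_n = 0.613823.
Rearranging for μ₀: μ₀ = (μ_n·τ_n − τ_data·x̄)/τ₀ = (1.5198·0.613823 − 0.474934·2.9) / 0.138889 = -0.444420/0.138889 ≈ -3.2.

μ₀ = -3.2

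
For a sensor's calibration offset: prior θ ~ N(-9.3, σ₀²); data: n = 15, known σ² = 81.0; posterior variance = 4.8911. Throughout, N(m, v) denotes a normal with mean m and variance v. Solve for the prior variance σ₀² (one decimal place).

σ₀² = 51.9

Posterior precision equals prior precision plus data precision: 1/σ_n² = 1/σ₀² + n/σ².
So 1/σ₀² = 1/4.8911 − 15/81.0 = 0.204453 − 0.185185 = 0.019268.
Hence σ₀² = 1/0.019268 ≈ 51.9.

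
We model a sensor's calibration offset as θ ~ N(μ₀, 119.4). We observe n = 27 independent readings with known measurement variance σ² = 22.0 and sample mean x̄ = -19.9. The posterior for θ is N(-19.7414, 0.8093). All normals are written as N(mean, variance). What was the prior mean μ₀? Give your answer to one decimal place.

With known observation variance, the Normal–Normal posterior has precision τ_n = τ₀ + n/σ² and mean μ_n = (τ₀μ₀ + (n/σ²)x̄)/τ_n.
Here τ₀ = 1/119.4 = 0.008375 and τ_data = 27/22.0 = 1.227273, so τ_n = 1.235648.
Rearranging for μ₀: μ₀ = (μ_n·τ_n − τ_data·x̄)/τ₀ = (-19.7414·1.235648 − 1.227273·-19.9) / 0.008375 = 0.029311/0.008375 ≈ 3.5.

μ₀ = 3.5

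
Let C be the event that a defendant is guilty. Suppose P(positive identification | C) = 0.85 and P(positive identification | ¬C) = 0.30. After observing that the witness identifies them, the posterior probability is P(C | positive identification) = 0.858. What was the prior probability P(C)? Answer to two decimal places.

P(C) = 0.68

Bayes' rule in odds form gives O(C|E) = O(C)·[P(E|C)/P(E|¬C)], hence O(C) = O(C|E)/LR.
Posterior odds = 0.858/(1−0.858) = 6.0423. LR = 0.85/0.30 = 2.8333.
Prior odds = 6.0423/2.8333 = 2.1326, so P(C) = 2.1326/(1+2.1326) ≈ 0.68.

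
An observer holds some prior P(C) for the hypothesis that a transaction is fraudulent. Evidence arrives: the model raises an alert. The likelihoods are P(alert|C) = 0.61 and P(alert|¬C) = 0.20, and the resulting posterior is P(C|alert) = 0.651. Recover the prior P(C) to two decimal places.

P(C) = 0.38

In odds form, posterior odds = prior odds × likelihood ratio, so prior odds = posterior odds ÷ LR.
Posterior odds = 0.651/(1−0.651) = 1.8653. LR = 0.61/0.20 = 3.0500.
Prior odds = 1.8653/3.0500 = 0.6116, so P(C) = 0.6116/(1+0.6116) ≈ 0.38.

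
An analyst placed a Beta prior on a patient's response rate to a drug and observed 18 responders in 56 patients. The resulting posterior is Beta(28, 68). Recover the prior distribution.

Beta(10, 30)

Beta is conjugate to the binomial likelihood: posterior = Beta(α+s, β+f).
Subtract the data counts: 28−18=10, 68−38=30.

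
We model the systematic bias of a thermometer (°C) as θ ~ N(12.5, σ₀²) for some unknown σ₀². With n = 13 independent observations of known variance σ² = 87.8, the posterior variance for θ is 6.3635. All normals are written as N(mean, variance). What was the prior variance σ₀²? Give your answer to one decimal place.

σ₀² = 110.1

For the Normal–Normal model with known σ², precisions add: τ_n = τ₀ + n/σ².
So 1/σ₀² = 1/6.3635 − 13/87.8 = 0.157146 − 0.148064 = 0.009082.
Hence σ₀² = 1/0.009082 ≈ 110.1.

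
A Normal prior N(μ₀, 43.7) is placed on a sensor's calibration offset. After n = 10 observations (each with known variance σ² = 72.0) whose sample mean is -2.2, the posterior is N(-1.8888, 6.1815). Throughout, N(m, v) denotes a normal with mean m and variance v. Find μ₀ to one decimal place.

μ₀ = 0.0

With known observation variance, the Normal–Normal posterior has precision τ_n = τ₀ + n/σ² and mean μ_n = (τ₀μ₀ + (n/σ²)x̄)/τ_n.
Here τ₀ = 1/43.7 = 0.022883 and τ_data = 10/72.0 = 0.138889, so τ_n = 0.161772.
Rearranging for μ₀: μ₀ = (μ_n·τ_n − τ_data·x̄)/τ₀ = (-1.8888·0.161772 − 0.138889·-2.2) / 0.022883 = 0.000001/0.022883 ≈ 0.0.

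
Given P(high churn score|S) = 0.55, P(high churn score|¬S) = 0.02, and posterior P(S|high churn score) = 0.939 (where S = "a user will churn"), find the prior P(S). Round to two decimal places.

P(S) = 0.36

Bayes' rule in odds form gives O(S|E) = O(S)·[P(E|S)/P(E|¬S)], hence O(S) = O(S|E)/LR.
Posterior odds = 0.939/(1−0.939) = 15.3934. LR = 0.55/0.02 = 27.5000.
Prior odds = 15.3934/27.5000 = 0.5598, so P(S) = 0.5598/(1+0.5598) ≈ 0.36.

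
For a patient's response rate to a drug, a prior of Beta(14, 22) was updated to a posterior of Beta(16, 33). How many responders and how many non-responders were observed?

A Beta(a, b) prior with s successes and f failures in binomial data gives a Beta(a+s, b+f) posterior.
So s = 16 − 14 = 2 and f = 33 − 22 = 11.

2 responders and 11 non-responders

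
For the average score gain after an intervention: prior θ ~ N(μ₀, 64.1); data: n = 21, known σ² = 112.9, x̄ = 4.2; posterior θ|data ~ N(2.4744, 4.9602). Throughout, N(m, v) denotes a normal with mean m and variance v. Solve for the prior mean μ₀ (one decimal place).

With known observation variance, the Normal–Normal posterior has precision τ_n = τ₀ + n/σ² and mean μ_n = (τ₀μ₀ + (n/σ²)x̄)/τ_n.
Here τ₀ = 1/64.1 = 0.015601 and τ_data = 21/112.9 = 0.186005, so τ_n = 0.201606.
Rearranging for μ₀: μ₀ = (μ_n·τ_n − τ_data·x̄)/τ₀ = (2.4744·0.201606 − 0.186005·4.2) / 0.015601 = -0.282367/0.015601 ≈ -18.1.

μ₀ = -18.1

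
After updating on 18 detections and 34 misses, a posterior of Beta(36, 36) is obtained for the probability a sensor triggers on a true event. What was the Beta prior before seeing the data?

Beta(18, 2)

A Beta(a, b) prior with s successes and f failures in binomial data gives a Beta(a+s, b+f) posterior.
So a = 36 − 18 = 18 and b = 36 − 34 = 2.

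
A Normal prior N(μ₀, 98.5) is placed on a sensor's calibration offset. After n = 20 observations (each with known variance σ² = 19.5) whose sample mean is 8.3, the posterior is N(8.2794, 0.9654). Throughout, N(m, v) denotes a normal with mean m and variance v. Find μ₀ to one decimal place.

μ₀ = 6.2

With known observation variance, the Normal–Normal posterior has precision τ_n = τ₀ + n/σ² and mean μ_n = (τ₀μ₀ + (n/σ²)x̄)/τ_n.
Here τ₀ = 1/98.5 = 0.010152 and τ_data = 20/19.5 = 1.025641, so τ_n = 1.035793.
Rearranging for μ₀: μ₀ = (μ_n·τ_n − τ_data·x̄)/τ₀ = (8.2794·1.035793 − 1.025641·8.3) / 0.010152 = 0.062924/0.010152 ≈ 6.2.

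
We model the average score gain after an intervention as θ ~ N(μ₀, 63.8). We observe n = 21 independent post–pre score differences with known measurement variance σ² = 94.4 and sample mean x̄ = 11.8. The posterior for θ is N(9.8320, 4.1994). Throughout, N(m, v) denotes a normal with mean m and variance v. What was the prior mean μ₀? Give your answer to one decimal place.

μ₀ = -18.1

The posterior mean is a precision-weighted average: μ_n = (τ₀μ₀ + τ_data·x̄)/(τ₀+τ_data), with τ₀=1/σ₀² and τ_data=n/σ².
Here τ₀ = 1/63.8 = 0.015674 and τ_data = 21/94.4 = 0.222458, so τ_n = 0.238132.
Rearranging for μ₀: μ₀ = (μ_n·τ_n − τ_data·x̄)/τ₀ = (9.8320·0.238132 − 0.222458·11.8) / 0.015674 = -0.283691/0.015674 ≈ -18.1.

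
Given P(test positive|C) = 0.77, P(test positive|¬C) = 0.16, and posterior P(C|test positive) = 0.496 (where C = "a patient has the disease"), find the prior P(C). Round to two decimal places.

P(C) = 0.17

In odds form, posterior odds = prior odds × likelihood ratio, so prior odds = posterior odds ÷ LR.
Posterior odds = 0.496/(1−0.496) = 0.9841. LR = 0.77/0.16 = 4.8125.
Prior odds = 0.9841/4.8125 = 0.2045, so P(C) = 0.2045/(1+0.2045) ≈ 0.17.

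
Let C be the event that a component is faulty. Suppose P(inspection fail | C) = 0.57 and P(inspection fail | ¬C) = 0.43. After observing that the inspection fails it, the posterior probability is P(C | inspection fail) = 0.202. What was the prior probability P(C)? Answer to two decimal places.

P(C) = 0.16

Bayes' rule in odds form gives O(C|E) = O(C)·[P(E|C)/P(E|¬C)], hence O(C) = O(C|E)/LR.
Posterior odds = 0.202/(1−0.202) = 0.2531. LR = 0.57/0.43 = 1.3256.
Prior odds = 0.2531/1.3256 = 0.1909, so P(C) = 0.1909/(1+0.1909) ≈ 0.16.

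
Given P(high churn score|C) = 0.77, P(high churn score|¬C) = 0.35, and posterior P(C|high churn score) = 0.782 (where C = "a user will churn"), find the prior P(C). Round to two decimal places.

In odds form, posterior odds = prior odds × likelihood ratio, so prior odds = posterior odds ÷ LR.
Posterior odds = 0.782/(1−0.782) = 3.5872. LR = 0.77/0.35 = 2.2000.
Prior odds = 3.5872/2.2000 = 1.6305, so P(C) = 1.6305/(1+1.6305) ≈ 0.62.

P(C) = 0.62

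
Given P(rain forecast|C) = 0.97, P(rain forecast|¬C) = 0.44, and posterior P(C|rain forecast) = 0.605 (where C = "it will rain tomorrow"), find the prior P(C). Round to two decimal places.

P(C) = 0.41

Bayes' rule in odds form gives O(C|E) = O(C)·[P(E|C)/P(E|¬C)], hence O(C) = O(C|E)/LR.
Posterior odds = 0.605/(1−0.605) = 1.5316. LR = 0.97/0.44 = 2.2045.
Prior odds = 1.5316/2.2045 = 0.6948, so P(C) = 0.6948/(1+0.6948) ≈ 0.41.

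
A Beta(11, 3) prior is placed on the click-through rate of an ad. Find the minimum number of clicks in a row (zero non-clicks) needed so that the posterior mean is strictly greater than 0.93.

After k clicks and 0 non-clicks the posterior is Beta(11+k, 3), with mean (11+k)/(11+3+k).
Set (11+k)/(14+k) > 0.93 and solve: k > (0.93·14 − 11)/(1 − 0.93) = 28.857.
The smallest integer exceeding 28.857 is 29, and checking k=29: (40)/(43) = 0.9302 > 0.93.

k = 29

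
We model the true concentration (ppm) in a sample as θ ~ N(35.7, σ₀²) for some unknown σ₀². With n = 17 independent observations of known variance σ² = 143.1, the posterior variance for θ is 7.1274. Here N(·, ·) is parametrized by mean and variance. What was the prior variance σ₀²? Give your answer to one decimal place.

For the Normal–Normal model with known σ², precisions add: τ_n = τ₀ + n/σ².
So 1/σ₀² = 1/7.1274 − 17/143.1 = 0.140304 − 0.118798 = 0.021506.
Hence σ₀² = 1/0.021506 ≈ 46.5.

σ₀² = 46.5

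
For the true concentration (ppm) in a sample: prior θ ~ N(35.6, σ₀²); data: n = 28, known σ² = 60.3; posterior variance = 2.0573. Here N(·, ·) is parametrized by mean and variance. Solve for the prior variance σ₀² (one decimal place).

σ₀² = 46.0

Posterior precision equals prior precision plus data precision: 1/σ_n² = 1/σ₀² + n/σ².
So 1/σ₀² = 1/2.0573 − 28/60.3 = 0.486074 − 0.464345 = 0.021729.
Hence σ₀² = 1/0.021729 ≈ 46.0.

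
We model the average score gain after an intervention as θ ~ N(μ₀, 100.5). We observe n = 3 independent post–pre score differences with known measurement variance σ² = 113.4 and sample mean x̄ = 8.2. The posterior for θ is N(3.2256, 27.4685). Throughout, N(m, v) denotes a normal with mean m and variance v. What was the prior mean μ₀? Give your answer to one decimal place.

With known observation variance, the Normal–Normal posterior has precision τ_n = τ₀ + n/σ² and mean μ_n = (τ₀μ₀ + (n/σ²)x̄)/τ_n.
Here τ₀ = 1/100.5 = 0.009950 and τ_data = 3/113.4 = 0.026455, so τ_n = 0.036405.
Rearranging for μ₀: μ₀ = (μ_n·τ_n − τ_data·x̄)/τ₀ = (3.2256·0.036405 − 0.026455·8.2) / 0.009950 = -0.099503/0.009950 ≈ -10.0.

μ₀ = -10.0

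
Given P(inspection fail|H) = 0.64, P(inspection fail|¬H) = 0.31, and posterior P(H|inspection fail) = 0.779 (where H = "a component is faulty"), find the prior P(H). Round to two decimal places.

Bayes' rule in odds form gives O(H|E) = O(H)·[P(E|H)/P(E|¬H)], hence O(H) = O(H|E)/LR.
Posterior odds = 0.779/(1−0.779) = 3.5249. LR = 0.64/0.31 = 2.0645.
Prior odds = 3.5249/2.0645 = 1.7074, so P(H) = 1.7074/(1+1.7074) ≈ 0.63.

P(H) = 0.63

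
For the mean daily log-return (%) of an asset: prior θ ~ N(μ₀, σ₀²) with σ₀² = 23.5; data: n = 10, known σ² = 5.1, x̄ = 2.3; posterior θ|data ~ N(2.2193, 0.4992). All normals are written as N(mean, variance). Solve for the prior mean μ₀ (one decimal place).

With known observation variance, the Normal–Normal posterior has precision τ_n = τ₀ + n/σ² and mean μ_n = (τ₀μ₀ + (n/σ²)x̄)/τ_n.
Here τ₀ = 1/23.5 = 0.042553 and τ_data = 10/5.1 = 1.960784, so τ_n = 2.003337.
Rearranging for μ₀: μ₀ = (μ_n·τ_n − τ_data·x̄)/τ₀ = (2.2193·2.003337 − 1.960784·2.3) / 0.042553 = -0.063797/0.042553 ≈ -1.5.

μ₀ = -1.5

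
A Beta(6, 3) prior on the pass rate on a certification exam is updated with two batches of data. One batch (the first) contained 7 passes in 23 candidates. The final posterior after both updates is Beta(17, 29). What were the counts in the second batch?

4 passes and 10 failures

Sequential conjugate updates are equivalent to a single update on the pooled data, so total successes = posterior α − prior α and total failures = posterior β − prior β.
Total across both batches: 17−6=11 passes, 29−3=26 failures.
Subtract the first batch: 11−7=4 passes and 26−16=10 failures.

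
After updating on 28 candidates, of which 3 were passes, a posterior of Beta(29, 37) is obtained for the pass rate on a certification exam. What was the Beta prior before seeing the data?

Under Beta–binomial conjugacy the posterior parameters are (a+s, b+f).
So a = 29 − 3 = 26 and b = 37 − 25 = 12.

Beta(26, 12)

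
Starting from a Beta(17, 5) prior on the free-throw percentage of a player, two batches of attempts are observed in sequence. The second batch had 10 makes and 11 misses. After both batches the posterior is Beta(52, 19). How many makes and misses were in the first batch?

25 makes and 3 misses

Because Beta–binomial updating is additive in the counts, the combined data contributed (α_post−α_prior, β_post−β_prior) successes and failures.
Total across both batches: 52−17=35 makes, 19−5=14 misses.
Subtract the second batch: 35−10=25 makes and 14−11=3 misses.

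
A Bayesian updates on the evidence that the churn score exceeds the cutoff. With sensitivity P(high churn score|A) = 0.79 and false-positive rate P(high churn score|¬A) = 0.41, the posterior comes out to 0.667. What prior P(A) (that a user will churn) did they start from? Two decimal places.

Bayes' rule in odds form gives O(A|E) = O(A)·[P(E|A)/P(E|¬A)], hence O(A) = O(A|E)/LR.
Posterior odds = 0.667/(1−0.667) = 2.0030. LR = 0.79/0.41 = 1.9268.
Prior odds = 2.0030/1.9268 = 1.0395, so P(A) = 1.0395/(1+1.0395) ≈ 0.51.

P(A) = 0.51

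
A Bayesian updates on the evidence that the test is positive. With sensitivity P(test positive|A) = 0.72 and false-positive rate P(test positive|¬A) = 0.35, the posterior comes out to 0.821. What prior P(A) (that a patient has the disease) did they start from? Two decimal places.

P(A) = 0.69

In odds form, posterior odds = prior odds × likelihood ratio, so prior odds = posterior odds ÷ LR.
Posterior odds = 0.821/(1−0.821) = 4.5866. LR = 0.72/0.35 = 2.0571.
Prior odds = 4.5866/2.0571 = 2.2296, so P(A) = 2.2296/(1+2.2296) ≈ 0.69.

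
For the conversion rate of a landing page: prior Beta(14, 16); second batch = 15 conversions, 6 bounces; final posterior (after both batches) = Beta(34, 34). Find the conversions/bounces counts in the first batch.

Sequential conjugate updates are equivalent to a single update on the pooled data, so total successes = posterior α − prior α and total failures = posterior β − prior β.
Total across both batches: 34−14=20 conversions, 34−16=18 bounces.
Subtract the second batch: 20−15=5 conversions and 18−6=12 bounces.

5 conversions and 12 bounces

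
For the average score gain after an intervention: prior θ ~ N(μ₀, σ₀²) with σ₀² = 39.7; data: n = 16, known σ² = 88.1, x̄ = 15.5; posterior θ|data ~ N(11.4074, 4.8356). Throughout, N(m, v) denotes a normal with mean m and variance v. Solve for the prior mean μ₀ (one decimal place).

μ₀ = -18.1

The posterior mean is a precision-weighted average: μ_n = (τ₀μ₀ + τ_data·x̄)/(τ₀+τ_data), with τ₀=1/σ₀² and τ_data=n/σ².
Here τ₀ = 1/39.7 = 0.025189 and τ_data = 16/88.1 = 0.181612, so τ_n = 0.206801.
Rearranging for μ₀: μ₀ = (μ_n·τ_n − τ_data·x̄)/τ₀ = (11.4074·0.206801 − 0.181612·15.5) / 0.025189 = -0.455924/0.025189 ≈ -18.1.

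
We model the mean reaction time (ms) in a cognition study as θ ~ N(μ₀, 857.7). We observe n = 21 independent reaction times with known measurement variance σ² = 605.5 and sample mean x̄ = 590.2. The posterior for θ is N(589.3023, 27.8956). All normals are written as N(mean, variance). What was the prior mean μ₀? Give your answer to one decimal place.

The posterior mean is a precision-weighted average: μ_n = (τ₀μ₀ + τ_data·x̄)/(τ₀+τ_data), with τ₀=1/σ₀² and τ_data=n/σ².
Here τ₀ = 1/857.7 = 0.001166 and τ_data = 21/605.5 = 0.034682, so τ_n = 0.035848.
Rearranging for μ₀: μ₀ = (μ_n·τ_n − τ_data·x̄)/τ₀ = (589.3023·0.035848 − 0.034682·590.2) / 0.001166 = 0.655992/0.001166 ≈ 562.6.

μ₀ = 562.6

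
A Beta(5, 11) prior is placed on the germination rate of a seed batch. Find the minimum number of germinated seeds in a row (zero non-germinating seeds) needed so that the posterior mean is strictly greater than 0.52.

k = 7

After k germinated seeds and 0 non-germinating seeds the posterior is Beta(5+k, 11), with mean (5+k)/(5+11+k).
Set (5+k)/(16+k) > 0.52 and solve: k > (0.52·16 − 5)/(1 − 0.52) = 6.917.
The smallest integer exceeding 6.917 is 7.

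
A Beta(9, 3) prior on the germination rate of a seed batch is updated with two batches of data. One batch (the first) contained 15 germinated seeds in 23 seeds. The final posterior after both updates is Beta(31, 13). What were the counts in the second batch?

Because Beta–binomial updating is additive in the counts, the combined data contributed (α_post−α_prior, β_post−β_prior) successes and failures.
Total across both batches: 31−9=22 germinated seeds, 13−3=10 non-germinating seeds.
Subtract the first batch: 22−15=7 germinated seeds and 10−8=2 non-germinating seeds.

7 germinated seeds and 2 non-germinating seeds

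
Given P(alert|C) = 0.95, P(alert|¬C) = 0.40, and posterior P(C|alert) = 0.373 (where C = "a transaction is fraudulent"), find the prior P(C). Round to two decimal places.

P(C) = 0.20

In odds form, posterior odds = prior odds × likelihood ratio, so prior odds = posterior odds ÷ LR.
Posterior odds = 0.373/(1−0.373) = 0.5949. LR = 0.95/0.40 = 2.3750.
Prior odds = 0.5949/2.3750 = 0.2505, so P(C) = 0.2505/(1+0.2505) ≈ 0.20.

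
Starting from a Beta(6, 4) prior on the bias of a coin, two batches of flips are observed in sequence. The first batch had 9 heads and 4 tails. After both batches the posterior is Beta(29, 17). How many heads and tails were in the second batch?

14 heads and 9 tails

Sequential conjugate updates are equivalent to a single update on the pooled data, so total successes = posterior α − prior α and total failures = posterior β − prior β.
Total across both batches: 29−6=23 heads, 17−4=13 tails.
Subtract the first batch: 23−9=14 heads and 13−4=9 tails.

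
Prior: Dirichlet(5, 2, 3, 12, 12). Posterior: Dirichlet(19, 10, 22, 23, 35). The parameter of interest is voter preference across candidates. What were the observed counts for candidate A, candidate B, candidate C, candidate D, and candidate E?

counts (14, 8, 19, 11, 23)

For a Dirichlet(α) prior with multinomial counts c, the posterior is Dirichlet(α + c) componentwise.
Counts are posterior − prior componentwise: 19−5=14, 10−2=8, 22−3=19, 23−12=11, 35−12=23.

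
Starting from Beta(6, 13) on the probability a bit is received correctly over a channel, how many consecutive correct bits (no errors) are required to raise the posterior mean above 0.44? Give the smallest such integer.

k = 5

After k correct bits and 0 errors the posterior is Beta(6+k, 13), with mean (6+k)/(6+13+k).
Set (6+k)/(19+k) > 0.44 and solve: k > (0.44·19 − 6)/(1 − 0.44) = 4.214.
The smallest integer exceeding 4.214 is 5, and checking k=5: (11)/(24) = 0.4583 > 0.44.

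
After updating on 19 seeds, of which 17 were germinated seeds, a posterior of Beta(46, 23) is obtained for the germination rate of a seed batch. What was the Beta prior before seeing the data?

Beta(29, 21)

Under Beta–binomial conjugacy the posterior parameters are (a+s, b+f).
Subtract the data counts: 46−17=29, 23−2=21.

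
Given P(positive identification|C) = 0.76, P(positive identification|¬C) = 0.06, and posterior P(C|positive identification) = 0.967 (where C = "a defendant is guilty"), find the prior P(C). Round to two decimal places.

Bayes' rule in odds form gives O(C|E) = O(C)·[P(E|C)/P(E|¬C)], hence O(C) = O(C|E)/LR.
Posterior odds = 0.967/(1−0.967) = 29.3030. LR = 0.76/0.06 = 12.6667.
Prior odds = 29.3030/12.6667 = 2.3134, so P(C) = 2.3134/(1+2.3134) ≈ 0.70.

P(C) = 0.70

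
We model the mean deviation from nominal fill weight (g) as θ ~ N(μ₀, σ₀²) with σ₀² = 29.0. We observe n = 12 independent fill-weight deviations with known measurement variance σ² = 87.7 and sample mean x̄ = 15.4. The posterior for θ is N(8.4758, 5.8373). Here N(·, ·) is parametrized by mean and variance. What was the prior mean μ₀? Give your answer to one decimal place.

The posterior mean is a precision-weighted average: μ_n = (τ₀μ₀ + τ_data·x̄)/(τ₀+τ_data), with τ₀=1/σ₀² and τ_data=n/σ².
Here τ₀ = 1/29.0 = 0.034483 and τ_data = 12/87.7 = 0.136830, so τ_n = 0.171313.
Rearranging for μ₀: μ₀ = (μ_n·τ_n − τ_data·x̄)/τ₀ = (8.4758·0.171313 − 0.136830·15.4) / 0.034483 = -0.655167/0.034483 ≈ -19.0.

μ₀ = -19.0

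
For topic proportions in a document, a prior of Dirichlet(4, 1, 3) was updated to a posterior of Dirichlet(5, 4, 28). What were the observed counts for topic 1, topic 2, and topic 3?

counts (1, 3, 25)

For a Dirichlet(α) prior with multinomial counts c, the posterior is Dirichlet(α + c) componentwise.
Counts are posterior − prior componentwise: 5−4=1, 4−1=3, 28−3=25.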